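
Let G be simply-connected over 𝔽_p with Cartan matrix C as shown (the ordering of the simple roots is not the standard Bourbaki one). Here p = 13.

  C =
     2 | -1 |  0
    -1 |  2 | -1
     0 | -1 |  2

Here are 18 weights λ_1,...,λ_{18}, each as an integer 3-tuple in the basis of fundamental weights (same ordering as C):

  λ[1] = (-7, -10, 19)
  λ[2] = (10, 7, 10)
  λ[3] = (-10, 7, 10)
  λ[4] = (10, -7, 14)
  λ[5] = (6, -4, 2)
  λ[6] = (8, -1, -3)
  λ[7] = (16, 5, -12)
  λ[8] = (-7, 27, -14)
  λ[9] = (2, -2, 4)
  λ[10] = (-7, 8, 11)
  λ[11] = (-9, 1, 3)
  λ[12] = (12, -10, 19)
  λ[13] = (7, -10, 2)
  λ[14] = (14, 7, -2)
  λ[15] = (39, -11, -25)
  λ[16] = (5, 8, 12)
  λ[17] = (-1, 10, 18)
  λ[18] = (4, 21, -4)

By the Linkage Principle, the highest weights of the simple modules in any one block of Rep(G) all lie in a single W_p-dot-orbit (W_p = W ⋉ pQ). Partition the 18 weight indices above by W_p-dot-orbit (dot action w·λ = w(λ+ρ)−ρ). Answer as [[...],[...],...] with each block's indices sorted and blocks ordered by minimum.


C ↔ A_3 under row/col permutation; |W(A_3)| = 24.

Ā_13 reps of the 18 weights (A_3, coords as presented):

  λ_1+ρ ↦ (2, 4, 2);  λ_2+ρ ↦ (2, 4, 2);  λ_3+ρ ↦ (2, 1, 4);  λ_4+ρ ↦ (2, 4, 2);  λ_5+ρ ↦ (4, 3, 0);  λ_6+ρ ↦ (7, 2, 0);  λ_7+ρ ↦ (2, 1, 4);  λ_8+ρ ↦ (7, 2, 0);  λ_9+ρ ↦ (2, 1, 4);  λ_10+ρ ↦ (2, 1, 4);  λ_11+ρ ↦ (2, 4, 2);  λ_12+ρ ↦ (7, 2, 0);  λ_13+ρ ↦ (1, 2, 6);  λ_14+ρ ↦ (3, 2, 7);  λ_15+ρ ↦ (3, 2, 7);  λ_16+ρ ↦ (7, 2, 0);  λ_17+ρ ↦ (7, 2, 0);  λ_18+ρ ↦ (2, 1, 4)

Linkage partition of the 18 weights (6 classes, p=13):

[[1, 2, 4, 11], [3, 7, 9, 10, 18], [5], [6, 8, 12, 16, 17], [13], [14, 15]]


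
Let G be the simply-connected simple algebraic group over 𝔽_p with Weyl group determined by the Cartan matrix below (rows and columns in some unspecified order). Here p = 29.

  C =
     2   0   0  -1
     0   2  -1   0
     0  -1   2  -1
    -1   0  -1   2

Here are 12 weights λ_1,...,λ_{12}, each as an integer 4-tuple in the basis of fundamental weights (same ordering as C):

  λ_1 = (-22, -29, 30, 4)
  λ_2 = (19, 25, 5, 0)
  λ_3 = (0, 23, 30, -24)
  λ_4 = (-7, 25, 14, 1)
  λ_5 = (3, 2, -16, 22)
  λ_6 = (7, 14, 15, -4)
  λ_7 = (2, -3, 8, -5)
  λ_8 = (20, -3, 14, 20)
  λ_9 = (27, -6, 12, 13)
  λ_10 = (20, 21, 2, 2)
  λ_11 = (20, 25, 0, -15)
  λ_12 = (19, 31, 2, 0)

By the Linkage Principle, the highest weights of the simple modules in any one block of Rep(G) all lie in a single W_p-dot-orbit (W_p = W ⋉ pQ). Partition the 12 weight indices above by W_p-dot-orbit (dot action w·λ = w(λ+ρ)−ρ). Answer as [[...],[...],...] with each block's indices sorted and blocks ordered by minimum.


Type A_4, rank 4, |W|=120; reorder rows/cols to standard.

Alcove-folded reps (p=29, 12 weights, presented ϖ-order):

  λ_1 → (2, 8, 13, 1) · λ_2 → (1, 2, 3, 3) · λ_3 → (1, 2, 3, 3) · λ_4 → (4, 12, 3, 8) · λ_5 → (4, 12, 3, 8) · λ_6 → (2, 8, 13, 1) · λ_7 → (1, 2, 3, 3) · λ_8 → (2, 8, 13, 1) · λ_9 → (2, 8, 13, 1) · λ_10 → (1, 2, 3, 3) · λ_11 → (2, 8, 13, 1) · λ_12 → (1, 2, 3, 3)

Grouping the 12 weights by Ā_29-representative: 3 linkage classes.

[[1, 6, 8, 9, 11], [2, 3, 7, 10, 12], [4, 5]]


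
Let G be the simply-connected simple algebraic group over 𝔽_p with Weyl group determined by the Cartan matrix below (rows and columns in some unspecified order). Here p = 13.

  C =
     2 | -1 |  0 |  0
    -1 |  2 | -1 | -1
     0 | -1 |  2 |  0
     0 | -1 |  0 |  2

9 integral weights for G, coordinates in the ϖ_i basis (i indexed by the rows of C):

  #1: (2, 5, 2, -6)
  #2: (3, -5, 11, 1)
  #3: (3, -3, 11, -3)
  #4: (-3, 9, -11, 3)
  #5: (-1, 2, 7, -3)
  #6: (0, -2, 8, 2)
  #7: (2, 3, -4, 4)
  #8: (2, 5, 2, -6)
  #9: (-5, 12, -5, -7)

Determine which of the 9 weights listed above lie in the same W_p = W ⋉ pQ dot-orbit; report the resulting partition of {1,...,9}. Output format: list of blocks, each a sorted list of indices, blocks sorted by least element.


Root system D_4: the 4×4 matrix C matches after relabeling.

Ā_13 reps of the 9 weights (D_4, coords as presented):

  λ_1+ρ ↦ (3, 1, 3, 5)
  λ_2+ρ ↦ (0, 1, 8, 2)
  λ_3+ρ ↦ (0, 1, 8, 2)
  λ_4+ρ ↦ (0, 1, 8, 2)
  λ_5+ρ ↦ (0, 1, 8, 2)
  λ_6+ρ ↦ (0, 1, 8, 2)
  λ_7+ρ ↦ (3, 1, 3, 5)
  λ_8+ρ ↦ (3, 1, 3, 5)
  λ_9+ρ ↦ (3, 1, 3, 5)

Partition of {1..9} into 2 W_13-dot-orbits:

[[1, 7, 8, 9], [2, 3, 4, 5, 6]]


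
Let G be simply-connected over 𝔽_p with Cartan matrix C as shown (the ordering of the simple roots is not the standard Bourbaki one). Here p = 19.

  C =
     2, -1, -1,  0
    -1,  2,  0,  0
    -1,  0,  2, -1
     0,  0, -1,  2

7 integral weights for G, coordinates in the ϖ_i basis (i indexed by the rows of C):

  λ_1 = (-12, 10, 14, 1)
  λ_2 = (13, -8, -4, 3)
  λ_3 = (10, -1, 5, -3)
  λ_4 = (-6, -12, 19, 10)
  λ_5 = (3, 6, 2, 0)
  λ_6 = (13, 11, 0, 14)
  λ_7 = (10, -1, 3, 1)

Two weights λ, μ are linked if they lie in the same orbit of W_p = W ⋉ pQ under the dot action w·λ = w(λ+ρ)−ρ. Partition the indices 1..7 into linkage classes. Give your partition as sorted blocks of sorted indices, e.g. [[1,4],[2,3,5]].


A_4 Cartan matrix, 4 simple roots permuted; ρ=(1,1,1,1).

λ_j+ρ reflected into Ā_19 (⟨·,θ^∨⟩≤19); 4-tuples as given:

  [1] (11, 0, 4, 2) · [2] (4, 7, 3, 1) · [3] (11, 0, 4, 2) · [4] (4, 7, 3, 1) · [5] (4, 7, 3, 1) · [6] (4, 7, 3, 1) · [7] (11, 0, 4, 2)

Linkage partition of the 7 weights (2 classes, p=19):

[[1, 3, 7], [2, 4, 5, 6]]


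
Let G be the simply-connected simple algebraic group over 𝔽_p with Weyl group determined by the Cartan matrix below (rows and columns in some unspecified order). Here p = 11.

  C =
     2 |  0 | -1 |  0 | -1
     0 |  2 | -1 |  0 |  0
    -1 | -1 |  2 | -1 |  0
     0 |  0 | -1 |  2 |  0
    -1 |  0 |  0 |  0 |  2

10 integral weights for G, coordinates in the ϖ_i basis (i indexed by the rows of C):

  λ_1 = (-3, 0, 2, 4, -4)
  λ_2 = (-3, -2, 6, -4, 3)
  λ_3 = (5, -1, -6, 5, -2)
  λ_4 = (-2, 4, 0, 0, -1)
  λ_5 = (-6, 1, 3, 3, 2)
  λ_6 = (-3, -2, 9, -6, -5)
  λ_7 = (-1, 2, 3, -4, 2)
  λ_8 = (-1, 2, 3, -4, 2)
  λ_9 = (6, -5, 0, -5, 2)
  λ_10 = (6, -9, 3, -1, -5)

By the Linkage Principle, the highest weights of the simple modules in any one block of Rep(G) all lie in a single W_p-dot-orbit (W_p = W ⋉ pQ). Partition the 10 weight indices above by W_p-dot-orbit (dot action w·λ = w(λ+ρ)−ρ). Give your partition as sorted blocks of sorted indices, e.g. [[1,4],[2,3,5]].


Cartan matrix: type D_5 (|W|=1920); un-permuting the 5 rows.

λ_j+ρ reflected into Ā_11 (⟨·,θ^∨⟩≤11); 5-tuples as given:

    1: (1, 1, 1, 3, 2)
    2: (1, 1, 1, 3, 2)
    3: (0, 5, 0, 1, 1)
    4: (0, 5, 0, 1, 1)
    5: (1, 1, 1, 3, 2)
    6: (1, 1, 1, 3, 2)
    7: (0, 3, 1, 3, 3)
    8: (0, 3, 1, 3, 3)
    9: (0, 3, 1, 3, 3)
    10: (0, 3, 1, 3, 3)

These 10 weights hit 3 W_11-dot-orbits; sizes (4, 2, 4):

[[1, 2, 5, 6], [3, 4], [7, 8, 9, 10]]


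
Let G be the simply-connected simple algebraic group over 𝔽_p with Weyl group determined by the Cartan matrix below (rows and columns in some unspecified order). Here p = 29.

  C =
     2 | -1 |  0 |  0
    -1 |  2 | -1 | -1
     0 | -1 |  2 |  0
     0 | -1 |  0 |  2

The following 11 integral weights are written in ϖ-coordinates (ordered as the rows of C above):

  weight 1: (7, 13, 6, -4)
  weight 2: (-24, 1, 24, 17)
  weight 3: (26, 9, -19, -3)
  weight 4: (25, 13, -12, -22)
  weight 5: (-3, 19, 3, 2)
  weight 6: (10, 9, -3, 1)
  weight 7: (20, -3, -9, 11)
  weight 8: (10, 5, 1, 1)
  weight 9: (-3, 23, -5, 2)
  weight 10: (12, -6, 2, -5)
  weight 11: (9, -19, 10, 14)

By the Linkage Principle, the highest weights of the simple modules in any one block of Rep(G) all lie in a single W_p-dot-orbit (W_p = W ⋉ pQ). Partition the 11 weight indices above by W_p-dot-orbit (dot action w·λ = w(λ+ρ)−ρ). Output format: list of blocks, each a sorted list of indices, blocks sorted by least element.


C ↔ D_4 under row/col permutation; |W(D_4)| = 192.

Alcove-folded reps (p=29, 11 weights, presented ϖ-order):

  λ_1 → (8, 0, 7, 3)
  λ_2 → (2, 2, 4, 3)
  λ_3 → (11, 6, 2, 2)
  λ_4 → (8, 0, 7, 3)
  λ_5 → (2, 2, 4, 3)
  λ_6 → (11, 6, 2, 2)
  λ_7 → (11, 6, 2, 2)
  λ_8 → (11, 6, 2, 2)
  λ_9 → (2, 2, 4, 3)
  λ_10 → (2, 2, 4, 3)
  λ_11 → (8, 0, 7, 3)

Grouping the 11 weights by Ā_29-representative: 3 linkage classes.

[[1, 4, 11], [2, 5, 9, 10], [3, 6, 7, 8]]


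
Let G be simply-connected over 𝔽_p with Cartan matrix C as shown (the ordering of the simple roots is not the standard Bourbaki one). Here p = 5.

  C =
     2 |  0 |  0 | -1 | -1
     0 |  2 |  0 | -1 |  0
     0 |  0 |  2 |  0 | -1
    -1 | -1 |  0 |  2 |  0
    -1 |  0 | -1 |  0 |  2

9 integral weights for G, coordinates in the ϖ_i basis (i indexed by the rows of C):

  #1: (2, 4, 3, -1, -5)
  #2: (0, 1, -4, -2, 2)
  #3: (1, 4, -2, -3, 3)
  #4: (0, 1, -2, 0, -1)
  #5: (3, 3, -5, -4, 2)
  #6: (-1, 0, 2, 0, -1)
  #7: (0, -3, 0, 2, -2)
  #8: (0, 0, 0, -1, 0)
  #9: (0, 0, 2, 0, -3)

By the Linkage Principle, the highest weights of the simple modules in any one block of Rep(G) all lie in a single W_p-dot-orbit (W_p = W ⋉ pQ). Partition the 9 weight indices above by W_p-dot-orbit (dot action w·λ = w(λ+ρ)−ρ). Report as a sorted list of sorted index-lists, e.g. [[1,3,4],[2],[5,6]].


Root system A_5: the 5×5 matrix C matches after relabeling.

Folding the 9 weights λ_j+ρ into Ā_5 (reps in the given 5-coord order):

    λ_1 → (0, 1, 3, 1, 0)
    λ_2 → (0, 1, 3, 1, 0)
    λ_3 → (0, 1, 3, 1, 0)
    λ_4 → (0, 2, 0, 1, 1)
    λ_5 → (0, 2, 0, 1, 1)
    λ_6 → (0, 1, 3, 1, 0)
    λ_7 → (0, 2, 0, 1, 1)
    λ_8 → (1, 1, 1, 0, 1)
    λ_9 → (1, 1, 1, 0, 1)

Partition of {1..9} into 3 W_5-dot-orbits:

[[1, 2, 3, 6], [4, 5, 7], [8, 9]]


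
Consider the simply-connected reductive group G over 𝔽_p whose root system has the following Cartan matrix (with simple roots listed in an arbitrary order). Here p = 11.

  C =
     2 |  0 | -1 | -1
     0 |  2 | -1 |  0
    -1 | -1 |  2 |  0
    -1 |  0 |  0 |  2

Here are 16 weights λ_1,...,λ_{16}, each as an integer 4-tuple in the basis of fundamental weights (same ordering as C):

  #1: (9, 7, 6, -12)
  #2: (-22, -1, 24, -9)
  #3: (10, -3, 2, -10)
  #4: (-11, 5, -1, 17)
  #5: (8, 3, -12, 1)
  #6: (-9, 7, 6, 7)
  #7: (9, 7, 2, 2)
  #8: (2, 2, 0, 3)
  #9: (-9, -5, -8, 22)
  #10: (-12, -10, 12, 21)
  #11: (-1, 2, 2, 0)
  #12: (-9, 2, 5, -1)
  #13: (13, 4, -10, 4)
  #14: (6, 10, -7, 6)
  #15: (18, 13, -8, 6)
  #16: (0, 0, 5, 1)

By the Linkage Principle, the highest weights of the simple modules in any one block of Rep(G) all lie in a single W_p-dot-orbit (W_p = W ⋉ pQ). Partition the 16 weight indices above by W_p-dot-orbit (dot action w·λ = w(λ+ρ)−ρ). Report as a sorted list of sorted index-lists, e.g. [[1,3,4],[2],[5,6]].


Cartan matrix: type A_4 (|W|=120); un-permuting the 4 rows.

Alcove-folded reps (p=11, 16 weights, presented ϖ-order):

  1: (0, 3, 3, 1)
  2: (3, 3, 1, 4)
  3: (2, 1, 0, 6)
  4: (0, 3, 3, 1)
  5: (2, 7, 2, 0)
  6: (3, 3, 1, 4)
  7: (2, 1, 0, 6)
  8: (3, 3, 1, 4)
  9: (3, 3, 1, 4)
  10: (2, 7, 2, 0)
  11: (0, 3, 3, 1)
  12: (2, 1, 0, 6)
  13: (2, 4, 1, 3)
  14: (0, 3, 3, 1)
  15: (3, 3, 1, 4)
  16: (1, 1, 6, 2)

Linkage partition of the 16 weights (6 classes, p=11):

[[1, 4, 11, 14], [2, 6, 8, 9, 15], [3, 7, 12], [5, 10], [13], [16]]


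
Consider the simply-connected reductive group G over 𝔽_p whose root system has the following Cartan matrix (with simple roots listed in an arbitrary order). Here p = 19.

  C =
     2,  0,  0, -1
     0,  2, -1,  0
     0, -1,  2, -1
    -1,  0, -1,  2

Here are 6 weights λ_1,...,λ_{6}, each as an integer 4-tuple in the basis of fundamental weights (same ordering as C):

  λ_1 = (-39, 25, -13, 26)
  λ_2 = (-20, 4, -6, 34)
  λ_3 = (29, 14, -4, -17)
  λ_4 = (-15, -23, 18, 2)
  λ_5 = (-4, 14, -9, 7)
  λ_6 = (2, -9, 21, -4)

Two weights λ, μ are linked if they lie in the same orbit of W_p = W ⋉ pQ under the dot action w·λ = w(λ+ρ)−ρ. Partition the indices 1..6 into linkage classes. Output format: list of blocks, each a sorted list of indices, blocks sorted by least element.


Root system A_4: the 4×4 matrix C matches after relabeling.

Folding the 6 weights λ_j+ρ into Ā_19 (reps in the given 4-coord order):

    λ_1 → (0, 7, 5, 3)
    λ_2 → (3, 5, 11, 0)
    λ_3 → (0, 7, 5, 3)
    λ_4 → (3, 5, 11, 0)
    λ_5 → (0, 7, 5, 3)
    λ_6 → (3, 5, 11, 0)

Linkage partition of the 6 weights (2 classes, p=19):

[[1, 3, 5], [2, 4, 6]]


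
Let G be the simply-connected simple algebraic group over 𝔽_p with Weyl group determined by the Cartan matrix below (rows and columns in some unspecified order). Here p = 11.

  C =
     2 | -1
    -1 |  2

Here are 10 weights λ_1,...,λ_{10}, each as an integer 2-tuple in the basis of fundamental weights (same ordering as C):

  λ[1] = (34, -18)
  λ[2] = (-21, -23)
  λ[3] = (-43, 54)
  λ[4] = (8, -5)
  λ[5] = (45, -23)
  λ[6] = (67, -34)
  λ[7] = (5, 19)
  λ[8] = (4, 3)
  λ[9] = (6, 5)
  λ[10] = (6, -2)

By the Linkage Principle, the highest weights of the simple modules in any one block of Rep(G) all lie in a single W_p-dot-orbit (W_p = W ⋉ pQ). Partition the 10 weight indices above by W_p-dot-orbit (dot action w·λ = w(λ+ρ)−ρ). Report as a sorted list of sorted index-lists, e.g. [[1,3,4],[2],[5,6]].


Cartan matrix: type A_2 (|W|=6); un-permuting the 2 rows.

W_11-reps of the 10 weights in Ā_11 (same 2-coord order as C):

  λ_1 → (5, 4)
  λ_2 → (2, 0)
  λ_3 → (2, 0)
  λ_4 → (5, 4)
  λ_5 → (2, 0)
  λ_6 → (2, 0)
  λ_7 → (5, 4)
  λ_8 → (5, 4)
  λ_9 → (5, 4)
  λ_10 → (6, 1)

Linkage partition of the 10 weights (3 classes, p=11):

[[1, 4, 7, 8, 9], [2, 3, 5, 6], [10]]


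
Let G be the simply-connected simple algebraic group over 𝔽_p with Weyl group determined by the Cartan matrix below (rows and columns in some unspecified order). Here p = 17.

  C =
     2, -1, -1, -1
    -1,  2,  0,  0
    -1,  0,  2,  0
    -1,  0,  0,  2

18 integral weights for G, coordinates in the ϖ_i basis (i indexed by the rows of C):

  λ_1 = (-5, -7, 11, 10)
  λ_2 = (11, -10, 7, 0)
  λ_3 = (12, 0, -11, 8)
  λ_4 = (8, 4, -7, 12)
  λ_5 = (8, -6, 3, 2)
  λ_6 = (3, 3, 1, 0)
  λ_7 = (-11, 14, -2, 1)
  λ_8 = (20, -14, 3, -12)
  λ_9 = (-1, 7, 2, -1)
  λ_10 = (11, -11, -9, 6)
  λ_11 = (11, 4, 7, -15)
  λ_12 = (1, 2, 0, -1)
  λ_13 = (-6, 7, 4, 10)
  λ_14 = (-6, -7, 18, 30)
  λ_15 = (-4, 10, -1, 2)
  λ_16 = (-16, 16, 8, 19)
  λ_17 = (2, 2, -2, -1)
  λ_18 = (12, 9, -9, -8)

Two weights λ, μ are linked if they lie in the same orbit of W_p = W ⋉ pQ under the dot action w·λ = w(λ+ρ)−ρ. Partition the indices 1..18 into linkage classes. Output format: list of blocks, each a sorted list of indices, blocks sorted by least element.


Root system D_4: the 4×4 matrix C matches after relabeling.

Folding the 18 weights λ_j+ρ into Ā_17 (reps in the given 4-coord order):

    [1] (4, 4, 2, 1)
    [2] (1, 5, 4, 3)
    [3] (1, 5, 4, 3)
    [4] (1, 5, 4, 3)
    [5] (1, 5, 4, 3)
    [6] (4, 4, 2, 1)
    [7] (4, 4, 2, 1)
    [8] (1, 5, 4, 3)
    [9] (0, 8, 3, 0)
    [10] (4, 4, 2, 1)
    [11] (3, 3, 0, 6)
    [12] (2, 3, 1, 0)
    [13] (3, 3, 0, 6)
    [14] (3, 3, 0, 6)
    [15] (0, 8, 3, 0)
    [16] (2, 3, 1, 0)
    [17] (2, 3, 1, 0)
    [18] (4, 4, 2, 1)

These 18 weights hit 5 W_17-dot-orbits; sizes (5, 5, 2, 3, 3):

[[1, 6, 7, 10, 18], [2, 3, 4, 5, 8], [9, 15], [11, 13, 14], [12, 16, 17]]


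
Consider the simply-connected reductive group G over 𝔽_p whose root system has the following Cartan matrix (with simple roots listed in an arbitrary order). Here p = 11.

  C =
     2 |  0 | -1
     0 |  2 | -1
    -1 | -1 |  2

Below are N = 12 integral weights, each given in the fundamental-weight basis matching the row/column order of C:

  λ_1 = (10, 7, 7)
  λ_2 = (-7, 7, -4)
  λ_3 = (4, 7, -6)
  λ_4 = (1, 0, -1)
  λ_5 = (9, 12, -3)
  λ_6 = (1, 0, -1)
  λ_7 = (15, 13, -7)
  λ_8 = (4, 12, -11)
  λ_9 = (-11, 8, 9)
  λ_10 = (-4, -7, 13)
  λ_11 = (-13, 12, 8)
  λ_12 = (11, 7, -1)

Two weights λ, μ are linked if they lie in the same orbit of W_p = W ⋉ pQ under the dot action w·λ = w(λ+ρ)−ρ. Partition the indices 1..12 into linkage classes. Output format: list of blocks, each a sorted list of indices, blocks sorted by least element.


Type A_3, rank 3, |W|=24; reorder rows/cols to standard.

W_11-reps of the 12 weights in Ā_11 (same 3-coord order as C):

    [1] (0, 3, 5)
    [2] (3, 1, 5)
    [3] (0, 3, 5)
    [4] (2, 1, 0)
    [5] (2, 1, 0)
    [6] (2, 1, 0)
    [7] (1, 3, 2)
    [8] (3, 1, 5)
    [9] (2, 1, 0)
    [10] (0, 3, 5)
    [11] (2, 1, 0)
    [12] (2, 0, 1)

Linkage partition of the 12 weights (5 classes, p=11):

[[1, 3, 10], [2, 8], [4, 5, 6, 9, 11], [7], [12]]


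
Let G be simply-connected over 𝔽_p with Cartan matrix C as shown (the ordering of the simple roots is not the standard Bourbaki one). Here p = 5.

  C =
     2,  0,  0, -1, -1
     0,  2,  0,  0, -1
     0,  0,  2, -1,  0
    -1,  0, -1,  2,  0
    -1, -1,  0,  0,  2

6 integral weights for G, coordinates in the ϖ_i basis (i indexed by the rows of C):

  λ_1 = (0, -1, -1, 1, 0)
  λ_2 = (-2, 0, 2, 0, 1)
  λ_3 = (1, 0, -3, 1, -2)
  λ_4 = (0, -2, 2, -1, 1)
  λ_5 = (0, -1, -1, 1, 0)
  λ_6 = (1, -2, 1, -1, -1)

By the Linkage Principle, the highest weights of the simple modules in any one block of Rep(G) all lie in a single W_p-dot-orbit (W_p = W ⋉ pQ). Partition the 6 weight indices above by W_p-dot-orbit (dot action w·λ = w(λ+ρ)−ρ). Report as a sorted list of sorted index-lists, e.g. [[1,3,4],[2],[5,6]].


C ↔ A_5 under row/col permutation; |W(A_5)| = 720.

Folding the 6 weights λ_j+ρ into Ā_5 (reps in the given 5-coord order):

  [1] (1, 0, 0, 2, 1);  [2] (1, 0, 2, 0, 1);  [3] (1, 0, 2, 0, 1);  [4] (1, 0, 2, 0, 1);  [5] (1, 0, 0, 2, 1);  [6] (1, 0, 2, 0, 1)

Grouping the 6 weights by Ā_5-representative: 2 linkage classes.

[[1, 5], [2, 3, 4, 6]]


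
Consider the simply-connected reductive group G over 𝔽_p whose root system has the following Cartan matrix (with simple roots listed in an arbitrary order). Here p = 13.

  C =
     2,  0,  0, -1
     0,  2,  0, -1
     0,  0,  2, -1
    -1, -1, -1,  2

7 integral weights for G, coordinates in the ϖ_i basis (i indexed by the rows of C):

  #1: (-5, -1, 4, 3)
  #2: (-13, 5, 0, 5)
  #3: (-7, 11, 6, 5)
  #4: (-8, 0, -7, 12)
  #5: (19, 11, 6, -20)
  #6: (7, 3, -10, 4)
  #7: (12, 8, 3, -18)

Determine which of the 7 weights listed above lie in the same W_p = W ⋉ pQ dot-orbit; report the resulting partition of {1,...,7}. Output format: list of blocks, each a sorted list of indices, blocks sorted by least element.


Cartan matrix: type D_4 (|W|=192); un-permuting the 4 rows.

Ā_13 reps of the 7 weights (D_4, coords as presented):

    λ_1+ρ ↦ (4, 0, 5, 0)
    λ_2+ρ ↦ (6, 0, 5, 1)
    λ_3+ρ ↦ (6, 0, 5, 1)
    λ_4+ρ ↦ (6, 0, 5, 1)
    λ_5+ρ ↦ (6, 0, 5, 1)
    λ_6+ρ ↦ (4, 0, 5, 0)
    λ_7+ρ ↦ (4, 0, 5, 0)

Linkage partition of the 7 weights (2 classes, p=13):

[[1, 6, 7], [2, 3, 4, 5]]


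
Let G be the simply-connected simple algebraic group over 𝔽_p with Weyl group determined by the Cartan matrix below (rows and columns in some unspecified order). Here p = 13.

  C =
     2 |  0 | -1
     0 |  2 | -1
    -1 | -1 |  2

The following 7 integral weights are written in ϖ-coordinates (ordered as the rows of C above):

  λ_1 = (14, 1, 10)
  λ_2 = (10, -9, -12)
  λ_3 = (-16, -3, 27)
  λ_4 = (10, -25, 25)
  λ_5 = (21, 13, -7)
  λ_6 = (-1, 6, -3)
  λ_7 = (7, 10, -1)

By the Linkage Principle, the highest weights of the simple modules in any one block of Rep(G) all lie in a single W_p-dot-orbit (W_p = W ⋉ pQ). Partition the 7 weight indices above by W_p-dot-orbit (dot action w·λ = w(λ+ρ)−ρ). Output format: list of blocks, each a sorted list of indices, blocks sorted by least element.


Cartan matrix: type A_3 (|W|=24); un-permuting the 3 rows.

Folding the 7 weights λ_j+ρ into Ā_13 (reps in the given 3-coord order):

    1: (2, 11, 0)
    2: (2, 5, 0)
    3: (2, 11, 0)
    4: (2, 11, 0)
    5: (3, 5, 1)
    6: (2, 5, 0)
    7: (2, 5, 0)

The 7 indices split into 3 linkage classes (same alcove rep ⇔ same W_13-dot-orbit):

[[1, 3, 4], [2, 6, 7], [5]]


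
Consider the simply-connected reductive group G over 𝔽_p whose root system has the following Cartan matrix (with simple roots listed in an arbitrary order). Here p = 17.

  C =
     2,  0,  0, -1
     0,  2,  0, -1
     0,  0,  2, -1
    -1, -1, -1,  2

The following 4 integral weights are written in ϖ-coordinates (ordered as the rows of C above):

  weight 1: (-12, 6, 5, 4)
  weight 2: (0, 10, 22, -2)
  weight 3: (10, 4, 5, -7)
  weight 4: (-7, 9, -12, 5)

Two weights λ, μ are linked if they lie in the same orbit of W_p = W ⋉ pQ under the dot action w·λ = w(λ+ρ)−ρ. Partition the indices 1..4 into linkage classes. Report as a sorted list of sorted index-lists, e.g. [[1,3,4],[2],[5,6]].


Root system D_4: the 4×4 matrix C matches after relabeling.

Ā_17 reps of the 4 weights (D_4, coords as presented):

  1: (5, 1, 0, 5) · 2: (10, 0, 0, 1) · 3: (5, 1, 0, 5) · 4: (5, 1, 0, 5)

Grouping the 4 weights by Ā_17-representative: 2 linkage classes.

[[1, 3, 4], [2]]


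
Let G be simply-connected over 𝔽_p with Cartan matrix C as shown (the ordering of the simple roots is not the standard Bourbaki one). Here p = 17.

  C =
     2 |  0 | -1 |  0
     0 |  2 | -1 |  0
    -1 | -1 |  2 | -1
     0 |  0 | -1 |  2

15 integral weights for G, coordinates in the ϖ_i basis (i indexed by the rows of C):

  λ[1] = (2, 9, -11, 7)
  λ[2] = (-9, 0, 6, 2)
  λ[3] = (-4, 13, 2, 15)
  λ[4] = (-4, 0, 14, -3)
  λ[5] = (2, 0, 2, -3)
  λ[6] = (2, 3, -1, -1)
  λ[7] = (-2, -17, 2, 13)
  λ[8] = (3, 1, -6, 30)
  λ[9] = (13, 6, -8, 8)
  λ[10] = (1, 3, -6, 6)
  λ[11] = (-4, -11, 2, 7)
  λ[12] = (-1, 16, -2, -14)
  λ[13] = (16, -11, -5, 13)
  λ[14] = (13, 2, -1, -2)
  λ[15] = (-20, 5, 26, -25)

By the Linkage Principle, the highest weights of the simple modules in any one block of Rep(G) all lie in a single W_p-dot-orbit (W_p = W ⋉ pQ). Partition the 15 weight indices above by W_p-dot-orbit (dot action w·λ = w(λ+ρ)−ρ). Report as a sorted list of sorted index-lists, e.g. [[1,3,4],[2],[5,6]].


Cartan matrix: type D_4 (|W|=192); un-permuting the 4 rows.

Each λ_j+ρ reduced to Ā_17; 4-tuples below use C's row order:

  λ_1 → (7, 0, 1, 2);  λ_2 → (7, 0, 1, 2);  λ_3 → (13, 2, 1, 0);  λ_4 → (3, 1, 1, 2);  λ_5 → (3, 1, 1, 2);  λ_6 → (3, 4, 0, 0);  λ_7 → (13, 2, 1, 0);  λ_8 → (3, 1, 1, 2);  λ_9 → (7, 0, 1, 2);  λ_10 → (3, 1, 1, 2);  λ_11 → (7, 0, 1, 2);  λ_12 → (13, 2, 1, 0);  λ_13 → (3, 4, 0, 0);  λ_14 → (13, 2, 1, 0);  λ_15 → (7, 0, 1, 2)

Partition of {1..15} into 4 W_17-dot-orbits:

[[1, 2, 9, 11, 15], [3, 7, 12, 14], [4, 5, 8, 10], [6, 13]]


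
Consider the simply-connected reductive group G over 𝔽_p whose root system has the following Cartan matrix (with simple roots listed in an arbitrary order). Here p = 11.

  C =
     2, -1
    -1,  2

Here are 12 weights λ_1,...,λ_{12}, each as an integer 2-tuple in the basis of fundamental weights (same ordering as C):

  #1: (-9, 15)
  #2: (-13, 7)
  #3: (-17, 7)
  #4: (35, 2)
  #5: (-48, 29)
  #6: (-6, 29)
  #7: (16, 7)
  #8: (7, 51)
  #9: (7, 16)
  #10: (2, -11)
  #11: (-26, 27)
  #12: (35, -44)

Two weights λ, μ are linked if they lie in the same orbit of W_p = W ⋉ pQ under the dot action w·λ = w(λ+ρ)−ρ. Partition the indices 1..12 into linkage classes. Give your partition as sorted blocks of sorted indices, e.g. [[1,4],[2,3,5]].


Dynkin diagram of C (from the 2 off-diagonal −1 entries): A_2.

W_11-reps of the 12 weights in Ā_11 (same 2-coord order as C):

  [1] (3, 3);  [2] (7, 3);  [3] (3, 3);  [4] (3, 3);  [5] (3, 5);  [6] (3, 5);  [7] (3, 3);  [8] (3, 5);  [9] (3, 3);  [10] (7, 3);  [11] (3, 5);  [12] (7, 3)

The 12 indices split into 3 linkage classes (same alcove rep ⇔ same W_11-dot-orbit):

[[1, 3, 4, 7, 9], [2, 10, 12], [5, 6, 8, 11]]


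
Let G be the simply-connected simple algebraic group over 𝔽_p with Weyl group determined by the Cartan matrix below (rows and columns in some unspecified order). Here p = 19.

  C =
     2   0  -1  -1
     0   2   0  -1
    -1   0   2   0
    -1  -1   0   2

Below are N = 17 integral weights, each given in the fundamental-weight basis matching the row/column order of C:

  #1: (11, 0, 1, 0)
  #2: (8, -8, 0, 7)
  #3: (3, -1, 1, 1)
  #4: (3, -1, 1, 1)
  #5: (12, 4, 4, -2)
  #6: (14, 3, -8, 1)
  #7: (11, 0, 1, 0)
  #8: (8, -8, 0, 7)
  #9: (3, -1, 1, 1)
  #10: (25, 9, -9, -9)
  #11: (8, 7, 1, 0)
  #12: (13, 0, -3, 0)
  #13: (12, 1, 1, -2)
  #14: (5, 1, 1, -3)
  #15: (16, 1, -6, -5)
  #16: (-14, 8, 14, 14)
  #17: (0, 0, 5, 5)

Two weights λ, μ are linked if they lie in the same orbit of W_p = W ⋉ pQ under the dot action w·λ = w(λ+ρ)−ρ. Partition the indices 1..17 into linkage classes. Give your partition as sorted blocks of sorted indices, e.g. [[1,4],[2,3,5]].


Cartan matrix: type A_4 (|W|=120); un-permuting the 4 rows.

Folding the 17 weights λ_j+ρ into Ā_19 (reps in the given 4-coord order):

  λ_1 → (12, 1, 2, 1);  λ_2 → (9, 7, 1, 1);  λ_3 → (4, 0, 2, 2);  λ_4 → (4, 0, 2, 2);  λ_5 → (12, 1, 2, 1);  λ_6 → (8, 2, 5, 2);  λ_7 → (12, 1, 2, 1);  λ_8 → (9, 7, 1, 1);  λ_9 → (4, 0, 2, 2);  λ_10 → (9, 7, 1, 1);  λ_11 → (9, 7, 1, 1);  λ_12 → (12, 1, 2, 1);  λ_13 → (12, 1, 2, 1);  λ_14 → (4, 0, 2, 2);  λ_15 → (8, 2, 5, 2);  λ_16 → (8, 2, 5, 2);  λ_17 → (1, 1, 6, 6)

Grouping the 17 weights by Ā_19-representative: 5 linkage classes.

[[1, 5, 7, 12, 13], [2, 8, 10, 11], [3, 4, 9, 14], [6, 15, 16], [17]]


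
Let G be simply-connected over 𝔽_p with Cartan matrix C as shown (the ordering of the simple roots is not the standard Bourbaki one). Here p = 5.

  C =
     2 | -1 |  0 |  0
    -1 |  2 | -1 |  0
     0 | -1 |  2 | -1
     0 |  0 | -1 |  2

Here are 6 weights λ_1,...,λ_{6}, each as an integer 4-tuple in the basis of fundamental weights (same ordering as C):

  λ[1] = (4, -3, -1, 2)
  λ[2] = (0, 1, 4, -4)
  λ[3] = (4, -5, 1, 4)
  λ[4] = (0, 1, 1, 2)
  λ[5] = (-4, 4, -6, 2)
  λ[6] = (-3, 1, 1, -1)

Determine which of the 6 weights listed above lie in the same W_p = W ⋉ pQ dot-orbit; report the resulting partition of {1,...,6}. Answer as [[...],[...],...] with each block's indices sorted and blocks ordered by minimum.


Root system A_4: the 4×4 matrix C matches after relabeling.

Alcove-folded reps (p=5, 6 weights, presented ϖ-order):

    λ_1+ρ ↦ (2, 0, 2, 0)
    λ_2+ρ ↦ (2, 0, 2, 0)
    λ_3+ρ ↦ (2, 0, 2, 0)
    λ_4+ρ ↦ (2, 0, 2, 0)
    λ_5+ρ ↦ (0, 3, 0, 2)
    λ_6+ρ ↦ (2, 0, 2, 0)

2 distinct reps among the 6 weights ⇒ 2 W_5-linkage classes:

[[1, 2, 3, 4, 6], [5]]


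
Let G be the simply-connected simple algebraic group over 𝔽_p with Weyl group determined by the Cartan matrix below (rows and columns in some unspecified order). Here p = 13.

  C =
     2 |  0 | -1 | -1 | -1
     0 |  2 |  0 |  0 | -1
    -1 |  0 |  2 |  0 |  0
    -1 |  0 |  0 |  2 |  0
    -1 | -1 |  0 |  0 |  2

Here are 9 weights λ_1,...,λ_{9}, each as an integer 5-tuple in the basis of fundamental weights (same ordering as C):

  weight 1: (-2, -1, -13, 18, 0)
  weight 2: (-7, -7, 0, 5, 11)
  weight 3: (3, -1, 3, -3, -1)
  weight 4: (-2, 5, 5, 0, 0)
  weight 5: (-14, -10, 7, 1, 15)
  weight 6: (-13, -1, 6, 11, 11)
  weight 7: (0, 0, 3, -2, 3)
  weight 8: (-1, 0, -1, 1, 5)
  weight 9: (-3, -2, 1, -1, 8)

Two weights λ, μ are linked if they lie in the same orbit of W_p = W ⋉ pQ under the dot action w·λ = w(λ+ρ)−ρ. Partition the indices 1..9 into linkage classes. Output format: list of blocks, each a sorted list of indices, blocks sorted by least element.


C ↔ D_5 under row/col permutation; |W(D_5)| = 1920.

Ā_13 reps of the 9 weights (D_5, coords as presented):

  λ_1 → (1, 6, 5, 0, 0) · λ_2 → (1, 6, 5, 0, 0) · λ_3 → (2, 0, 4, 2, 0) · λ_4 → (1, 6, 5, 0, 0) · λ_5 → (2, 0, 4, 2, 0) · λ_6 → (1, 6, 5, 0, 0) · λ_7 → (0, 1, 4, 1, 3) · λ_8 → (0, 1, 0, 2, 4) · λ_9 → (0, 1, 0, 2, 4)

Partition of {1..9} into 4 W_13-dot-orbits:

[[1, 2, 4, 6], [3, 5], [7], [8, 9]]


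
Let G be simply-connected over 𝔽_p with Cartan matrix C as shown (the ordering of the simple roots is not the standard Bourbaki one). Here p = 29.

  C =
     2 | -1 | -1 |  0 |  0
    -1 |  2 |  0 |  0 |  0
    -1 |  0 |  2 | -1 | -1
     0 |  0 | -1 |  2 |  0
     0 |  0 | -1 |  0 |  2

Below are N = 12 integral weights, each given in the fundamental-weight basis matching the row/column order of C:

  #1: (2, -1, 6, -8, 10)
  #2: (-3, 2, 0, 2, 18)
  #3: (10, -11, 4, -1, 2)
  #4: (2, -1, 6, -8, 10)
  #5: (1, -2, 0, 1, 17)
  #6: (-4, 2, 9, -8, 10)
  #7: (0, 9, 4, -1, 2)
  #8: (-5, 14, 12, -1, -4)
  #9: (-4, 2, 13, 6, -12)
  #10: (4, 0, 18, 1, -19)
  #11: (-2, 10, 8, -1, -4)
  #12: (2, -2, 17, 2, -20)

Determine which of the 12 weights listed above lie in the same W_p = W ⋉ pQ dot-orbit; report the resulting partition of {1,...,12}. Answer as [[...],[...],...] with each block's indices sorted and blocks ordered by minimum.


Cartan matrix: type D_5 (|W|=1920); un-permuting the 5 rows.

Alcove-folded reps (p=29, 12 weights, presented ϖ-order):

    λ_1+ρ ↦ (3, 0, 0, 7, 11)
    λ_2+ρ ↦ (1, 1, 1, 2, 18)
    λ_3+ρ ↦ (1, 10, 5, 0, 3)
    λ_4+ρ ↦ (3, 0, 0, 7, 11)
    λ_5+ρ ↦ (1, 1, 1, 2, 18)
    λ_6+ρ ↦ (3, 0, 0, 7, 11)
    λ_7+ρ ↦ (1, 10, 5, 0, 3)
    λ_8+ρ ↦ (1, 10, 5, 0, 3)
    λ_9+ρ ↦ (3, 0, 0, 7, 11)
    λ_10+ρ ↦ (1, 1, 1, 2, 18)
    λ_11+ρ ↦ (1, 10, 5, 0, 3)
    λ_12+ρ ↦ (1, 1, 1, 2, 18)

These 12 weights hit 3 W_29-dot-orbits; sizes (4, 4, 4):

[[1, 4, 6, 9], [2, 5, 10, 12], [3, 7, 8, 11]]


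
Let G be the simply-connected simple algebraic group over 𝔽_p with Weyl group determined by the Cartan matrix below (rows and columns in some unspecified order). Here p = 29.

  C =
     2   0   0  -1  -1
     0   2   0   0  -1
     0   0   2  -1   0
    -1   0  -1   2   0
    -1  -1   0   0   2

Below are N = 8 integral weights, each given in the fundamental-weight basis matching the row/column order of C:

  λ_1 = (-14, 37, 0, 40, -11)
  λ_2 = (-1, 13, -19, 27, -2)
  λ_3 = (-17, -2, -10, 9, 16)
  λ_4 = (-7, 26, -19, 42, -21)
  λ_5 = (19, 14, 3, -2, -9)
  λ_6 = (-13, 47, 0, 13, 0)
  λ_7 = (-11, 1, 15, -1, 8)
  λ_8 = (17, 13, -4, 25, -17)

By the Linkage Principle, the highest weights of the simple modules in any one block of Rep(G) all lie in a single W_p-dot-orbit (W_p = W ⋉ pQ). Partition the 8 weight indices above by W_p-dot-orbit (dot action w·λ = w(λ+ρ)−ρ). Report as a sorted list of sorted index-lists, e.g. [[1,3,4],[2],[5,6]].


Root system A_5: the 5×5 matrix C matches after relabeling.

Ā_29 reps of the 8 weights (A_5, coords as presented):

  λ_1 → (1, 1, 6, 9, 0) · λ_2 → (1, 1, 6, 9, 0) · λ_3 → (1, 1, 6, 9, 0) · λ_4 → (11, 6, 2, 1, 8) · λ_5 → (11, 6, 2, 1, 8) · λ_6 → (11, 6, 2, 1, 8) · λ_7 → (1, 1, 6, 9, 0) · λ_8 → (2, 3, 2, 11, 1)

These 8 weights hit 3 W_29-dot-orbits; sizes (4, 3, 1):

[[1, 2, 3, 7], [4, 5, 6], [8]]


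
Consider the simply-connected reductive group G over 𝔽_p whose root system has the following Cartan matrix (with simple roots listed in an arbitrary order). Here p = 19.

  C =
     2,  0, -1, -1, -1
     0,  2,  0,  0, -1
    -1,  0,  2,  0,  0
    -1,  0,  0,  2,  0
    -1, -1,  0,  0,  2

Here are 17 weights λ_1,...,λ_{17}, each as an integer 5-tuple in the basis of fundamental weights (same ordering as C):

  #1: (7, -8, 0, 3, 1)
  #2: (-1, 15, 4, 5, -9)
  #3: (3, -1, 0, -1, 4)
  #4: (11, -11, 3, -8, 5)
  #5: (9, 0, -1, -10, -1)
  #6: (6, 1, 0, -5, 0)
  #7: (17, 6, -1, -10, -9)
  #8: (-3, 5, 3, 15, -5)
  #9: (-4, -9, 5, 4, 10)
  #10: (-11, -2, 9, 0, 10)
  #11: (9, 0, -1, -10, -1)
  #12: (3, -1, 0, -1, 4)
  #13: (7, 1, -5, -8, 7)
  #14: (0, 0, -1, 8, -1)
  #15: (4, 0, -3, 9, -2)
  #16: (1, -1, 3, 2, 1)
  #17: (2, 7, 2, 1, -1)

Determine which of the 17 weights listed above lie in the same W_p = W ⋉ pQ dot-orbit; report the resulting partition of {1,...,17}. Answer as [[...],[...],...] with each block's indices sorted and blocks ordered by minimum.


D_5 Cartan matrix, 5 simple roots permuted; ρ=(1,1,1,1,1).

Ā_19 reps of the 17 weights (D_5, coords as presented):

  λ_1 → (3, 2, 1, 4, 1);  λ_2 → (3, 8, 3, 2, 0);  λ_3 → (4, 0, 1, 0, 5);  λ_4 → (3, 2, 1, 4, 1);  λ_5 → (1, 1, 0, 9, 0);  λ_6 → (3, 2, 1, 4, 1);  λ_7 → (1, 1, 0, 9, 0);  λ_8 → (2, 0, 2, 10, 1);  λ_9 → (3, 8, 3, 2, 0);  λ_10 → (1, 1, 0, 9, 0);  λ_11 → (1, 1, 0, 9, 0);  λ_12 → (4, 0, 1, 0, 5);  λ_13 → (3, 2, 1, 4, 1);  λ_14 → (1, 1, 0, 9, 0);  λ_15 → (2, 0, 2, 10, 1);  λ_16 → (2, 0, 4, 3, 2);  λ_17 → (3, 8, 3, 2, 0)

These 17 weights hit 6 W_19-dot-orbits; sizes (4, 3, 2, 5, 2, 1):

[[1, 4, 6, 13], [2, 9, 17], [3, 12], [5, 7, 10, 11, 14], [8, 15], [16]]


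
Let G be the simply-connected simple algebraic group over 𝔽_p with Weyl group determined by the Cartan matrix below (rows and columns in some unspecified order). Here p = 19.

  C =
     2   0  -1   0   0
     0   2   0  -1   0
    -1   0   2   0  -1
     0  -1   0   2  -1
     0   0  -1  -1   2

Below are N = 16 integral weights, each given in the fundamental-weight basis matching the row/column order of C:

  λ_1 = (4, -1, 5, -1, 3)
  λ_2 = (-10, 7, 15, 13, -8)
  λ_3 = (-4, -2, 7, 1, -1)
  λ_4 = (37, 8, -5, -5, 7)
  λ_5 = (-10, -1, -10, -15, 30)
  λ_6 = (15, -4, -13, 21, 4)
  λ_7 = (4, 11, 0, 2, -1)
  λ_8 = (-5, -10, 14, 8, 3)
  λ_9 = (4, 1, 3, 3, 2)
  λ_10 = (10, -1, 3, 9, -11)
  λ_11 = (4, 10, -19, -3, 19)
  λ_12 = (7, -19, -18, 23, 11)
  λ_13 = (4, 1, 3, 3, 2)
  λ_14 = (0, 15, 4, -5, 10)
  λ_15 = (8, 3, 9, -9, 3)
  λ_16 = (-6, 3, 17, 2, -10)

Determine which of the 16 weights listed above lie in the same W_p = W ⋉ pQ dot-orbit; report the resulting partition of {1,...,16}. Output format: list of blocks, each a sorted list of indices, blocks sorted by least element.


Type A_5, rank 5, |W|=720; reorder rows/cols to standard.

Alcove-folded reps (p=19, 16 weights, presented ϖ-order):

  [1] (5, 0, 6, 0, 4) · [2] (0, 4, 3, 3, 4) · [3] (3, 1, 5, 1, 0) · [4] (5, 0, 6, 0, 4) · [5] (3, 1, 5, 1, 0) · [6] (0, 4, 3, 3, 4) · [7] (3, 10, 1, 3, 0) · [8] (5, 0, 6, 0, 4) · [9] (5, 2, 4, 4, 3) · [10] (5, 0, 6, 0, 4) · [11] (3, 1, 5, 1, 0) · [12] (3, 1, 5, 1, 0) · [13] (5, 2, 4, 4, 3) · [14] (5, 2, 4, 4, 3) · [15] (5, 0, 6, 0, 4) · [16] (5, 2, 4, 4, 3)

These 16 weights hit 5 W_19-dot-orbits; sizes (5, 2, 4, 1, 4):

[[1, 4, 8, 10, 15], [2, 6], [3, 5, 11, 12], [7], [9, 13, 14, 16]]


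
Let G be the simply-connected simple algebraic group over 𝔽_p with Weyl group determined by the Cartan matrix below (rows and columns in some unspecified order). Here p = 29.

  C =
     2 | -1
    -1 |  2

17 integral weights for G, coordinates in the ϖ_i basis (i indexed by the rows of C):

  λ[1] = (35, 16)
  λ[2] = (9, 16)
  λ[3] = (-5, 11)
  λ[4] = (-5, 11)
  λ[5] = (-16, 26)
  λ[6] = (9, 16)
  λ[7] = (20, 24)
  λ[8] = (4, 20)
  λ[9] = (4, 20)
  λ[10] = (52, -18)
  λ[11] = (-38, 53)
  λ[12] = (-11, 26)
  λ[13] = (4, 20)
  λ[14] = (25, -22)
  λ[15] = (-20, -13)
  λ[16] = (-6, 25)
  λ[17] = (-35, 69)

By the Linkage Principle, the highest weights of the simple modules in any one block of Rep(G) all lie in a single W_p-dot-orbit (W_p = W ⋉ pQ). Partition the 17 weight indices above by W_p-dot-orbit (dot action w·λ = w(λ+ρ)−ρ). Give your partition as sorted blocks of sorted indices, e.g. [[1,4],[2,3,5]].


Root system A_2: the 2×2 matrix C matches after relabeling.

Each λ_j+ρ reduced to Ā_29; 2-tuples below use C's row order:

  [1] (5, 7)
  [2] (10, 17)
  [3] (4, 8)
  [4] (4, 8)
  [5] (15, 12)
  [6] (10, 17)
  [7] (4, 8)
  [8] (5, 21)
  [9] (5, 21)
  [10] (5, 7)
  [11] (4, 8)
  [12] (10, 17)
  [13] (5, 21)
  [14] (5, 21)
  [15] (10, 17)
  [16] (5, 21)
  [17] (5, 7)

These 17 weights hit 5 W_29-dot-orbits; sizes (3, 4, 4, 1, 5):

[[1, 10, 17], [2, 6, 12, 15], [3, 4, 7, 11], [5], [8, 9, 13, 14, 16]]


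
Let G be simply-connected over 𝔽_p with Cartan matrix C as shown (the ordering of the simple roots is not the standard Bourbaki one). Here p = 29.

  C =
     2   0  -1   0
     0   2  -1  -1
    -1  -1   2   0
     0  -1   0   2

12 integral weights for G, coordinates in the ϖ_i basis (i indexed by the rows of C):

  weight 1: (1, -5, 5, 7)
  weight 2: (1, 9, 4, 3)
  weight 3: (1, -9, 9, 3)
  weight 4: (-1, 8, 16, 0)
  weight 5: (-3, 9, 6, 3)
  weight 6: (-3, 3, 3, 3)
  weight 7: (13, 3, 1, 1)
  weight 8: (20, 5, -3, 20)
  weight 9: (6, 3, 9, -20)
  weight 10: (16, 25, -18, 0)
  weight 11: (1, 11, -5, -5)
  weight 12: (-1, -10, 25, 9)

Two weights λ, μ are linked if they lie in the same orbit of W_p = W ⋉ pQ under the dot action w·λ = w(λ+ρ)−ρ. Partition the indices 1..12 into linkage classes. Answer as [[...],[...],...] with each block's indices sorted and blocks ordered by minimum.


Type A_4, rank 4, |W|=120; reorder rows/cols to standard.

Folding the 12 weights λ_j+ρ into Ā_29 (reps in the given 4-coord order):

    [1] (2, 4, 2, 4)
    [2] (2, 10, 5, 4)
    [3] (2, 4, 2, 4)
    [4] (0, 9, 17, 1)
    [5] (2, 10, 5, 4)
    [6] (2, 4, 2, 4)
    [7] (14, 4, 2, 2)
    [8] (2, 4, 2, 4)
    [9] (2, 10, 5, 4)
    [10] (0, 9, 17, 1)
    [11] (2, 4, 2, 4)
    [12] (0, 9, 17, 1)

These 12 weights hit 4 W_29-dot-orbits; sizes (5, 3, 3, 1):

[[1, 3, 6, 8, 11], [2, 5, 9], [4, 10, 12], [7]]


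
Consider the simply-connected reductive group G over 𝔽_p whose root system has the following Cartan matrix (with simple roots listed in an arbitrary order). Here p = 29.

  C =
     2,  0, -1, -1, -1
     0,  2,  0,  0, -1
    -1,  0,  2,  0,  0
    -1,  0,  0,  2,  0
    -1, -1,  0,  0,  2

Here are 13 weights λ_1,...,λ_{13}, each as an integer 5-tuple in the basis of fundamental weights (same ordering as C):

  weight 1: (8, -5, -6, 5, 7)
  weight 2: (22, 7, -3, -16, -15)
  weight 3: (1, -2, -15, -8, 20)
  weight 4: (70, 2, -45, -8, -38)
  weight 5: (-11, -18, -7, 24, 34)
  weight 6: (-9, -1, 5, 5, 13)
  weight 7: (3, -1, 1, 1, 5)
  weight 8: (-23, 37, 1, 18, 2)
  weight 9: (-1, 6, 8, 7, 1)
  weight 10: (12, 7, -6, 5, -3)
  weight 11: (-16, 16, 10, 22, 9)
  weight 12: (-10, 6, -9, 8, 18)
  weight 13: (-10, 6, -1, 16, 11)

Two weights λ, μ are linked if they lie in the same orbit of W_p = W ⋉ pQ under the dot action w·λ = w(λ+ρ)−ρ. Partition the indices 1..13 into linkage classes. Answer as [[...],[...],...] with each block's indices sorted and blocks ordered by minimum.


Type D_5, rank 5, |W|=1920; reorder rows/cols to standard.

Each λ_j+ρ reduced to Ā_29; 5-tuples below use C's row order:

  [1] (4, 4, 5, 6, 2) · [2] (2, 6, 6, 7, 0) · [3] (2, 1, 5, 12, 1) · [4] (2, 1, 5, 12, 1) · [5] (4, 4, 5, 6, 2) · [6] (4, 0, 2, 2, 6) · [7] (4, 0, 2, 2, 6) · [8] (0, 7, 9, 8, 2) · [9] (0, 7, 9, 8, 2) · [10] (4, 4, 5, 6, 2) · [11] (4, 0, 2, 2, 6) · [12] (0, 7, 9, 8, 2) · [13] (0, 7, 9, 8, 2)

Partition of {1..13} into 5 W_29-dot-orbits:

[[1, 5, 10], [2], [3, 4], [6, 7, 11], [8, 9, 12, 13]]


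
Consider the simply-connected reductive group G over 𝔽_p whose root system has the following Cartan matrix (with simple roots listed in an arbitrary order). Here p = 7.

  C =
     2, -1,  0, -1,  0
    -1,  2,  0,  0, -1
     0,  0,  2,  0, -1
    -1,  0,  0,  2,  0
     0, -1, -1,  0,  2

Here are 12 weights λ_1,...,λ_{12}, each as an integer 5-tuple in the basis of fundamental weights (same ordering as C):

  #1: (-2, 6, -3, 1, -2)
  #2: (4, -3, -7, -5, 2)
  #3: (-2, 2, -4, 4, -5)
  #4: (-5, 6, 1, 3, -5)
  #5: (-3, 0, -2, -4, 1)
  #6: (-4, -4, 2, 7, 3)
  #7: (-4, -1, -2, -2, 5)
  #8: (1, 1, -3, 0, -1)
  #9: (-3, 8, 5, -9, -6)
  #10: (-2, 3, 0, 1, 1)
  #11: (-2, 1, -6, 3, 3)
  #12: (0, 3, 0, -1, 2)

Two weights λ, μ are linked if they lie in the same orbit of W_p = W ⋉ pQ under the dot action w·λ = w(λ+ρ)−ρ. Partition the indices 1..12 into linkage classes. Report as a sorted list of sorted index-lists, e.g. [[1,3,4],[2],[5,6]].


Cartan matrix: type A_5 (|W|=720); un-permuting the 5 rows.

Folding the 12 weights λ_j+ρ into Ā_7 (reps in the given 5-coord order):

  1: (1, 3, 0, 0, 2) · 2: (3, 1, 1, 0, 1) · 3: (3, 1, 2, 0, 1) · 4: (3, 1, 2, 0, 1) · 5: (1, 0, 2, 1, 1) · 6: (3, 1, 1, 0, 1) · 7: (3, 1, 1, 0, 1) · 8: (2, 0, 0, 1, 2) · 9: (1, 3, 0, 0, 2) · 10: (1, 3, 0, 0, 2) · 11: (1, 0, 2, 1, 1) · 12: (1, 3, 0, 0, 2)

The 12 indices split into 5 linkage classes (same alcove rep ⇔ same W_7-dot-orbit):

[[1, 9, 10, 12], [2, 6, 7], [3, 4], [5, 11], [8]]
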